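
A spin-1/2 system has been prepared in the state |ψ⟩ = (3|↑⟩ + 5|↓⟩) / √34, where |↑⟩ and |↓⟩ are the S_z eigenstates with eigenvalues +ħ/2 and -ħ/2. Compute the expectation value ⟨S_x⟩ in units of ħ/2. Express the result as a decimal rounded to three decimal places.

0.882

⟨σ_x⟩ = 2 Re(a* b)/(|a|²+|b|²) with a = 3, b = 5.
a* b = 15, so ⟨σ_x⟩ = 30/34.
⟨S_x⟩ = (ħ/2)·⟨σ_x⟩.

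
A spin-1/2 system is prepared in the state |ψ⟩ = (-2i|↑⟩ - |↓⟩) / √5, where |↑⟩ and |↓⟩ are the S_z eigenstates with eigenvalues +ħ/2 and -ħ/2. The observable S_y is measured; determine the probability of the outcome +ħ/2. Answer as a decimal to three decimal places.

|+y⟩ = (|↑⟩ + i|↓⟩)/√2, so ⟨+y|ψ⟩ = (-i) / (√2·√5).
P = |-i|² / 10 = 1/10.

0.100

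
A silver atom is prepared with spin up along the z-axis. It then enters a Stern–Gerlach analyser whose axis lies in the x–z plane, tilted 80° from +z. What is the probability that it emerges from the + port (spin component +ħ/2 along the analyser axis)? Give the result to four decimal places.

For spin-½, the probability of finding spin-up along an axis at angle θ to the initial spin direction is cos²(θ/2); spin-down is sin²(θ/2).
θ = 80°, so P = cos²(40°) ≈ 0.5868.

0.5868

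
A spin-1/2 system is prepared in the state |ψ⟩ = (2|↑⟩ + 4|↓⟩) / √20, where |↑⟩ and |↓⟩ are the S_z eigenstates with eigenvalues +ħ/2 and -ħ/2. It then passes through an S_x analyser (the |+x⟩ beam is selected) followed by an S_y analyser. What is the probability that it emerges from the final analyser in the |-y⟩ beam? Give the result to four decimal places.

First analyser (S_x): P(|+x⟩) = |⟨+x|ψ⟩|² = 36/40.
After stage 1 the state is |+x⟩; P(|-y⟩) = |⟨-y|+x⟩|² = 1/2.
Joint probability = 36/40 × 1/2 = 0.4500.

0.4500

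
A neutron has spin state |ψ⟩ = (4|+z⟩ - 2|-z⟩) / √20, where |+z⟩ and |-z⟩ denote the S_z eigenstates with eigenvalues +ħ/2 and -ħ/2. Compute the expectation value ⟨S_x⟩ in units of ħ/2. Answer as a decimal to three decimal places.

-0.800

⟨σ_x⟩ = 2 Re(a* b)/(|a|²+|b|²) with a = 4, b = -2.
a* b = -8, so ⟨σ_x⟩ = -16/20.
⟨S_x⟩ = (ħ/2)·⟨σ_x⟩.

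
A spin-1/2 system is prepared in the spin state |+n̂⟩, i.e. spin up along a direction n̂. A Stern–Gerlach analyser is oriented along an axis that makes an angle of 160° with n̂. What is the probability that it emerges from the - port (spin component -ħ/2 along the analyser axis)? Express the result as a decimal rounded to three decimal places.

0.970

For spin-½, the probability of finding spin-up along an axis at angle θ to the initial spin direction is cos²(θ/2); spin-down is sin²(θ/2).
θ = 160°, so P = sin²(80°) ≈ 0.970.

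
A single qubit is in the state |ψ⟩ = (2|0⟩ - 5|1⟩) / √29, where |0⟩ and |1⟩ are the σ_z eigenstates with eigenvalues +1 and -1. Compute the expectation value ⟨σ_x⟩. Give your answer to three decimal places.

-0.690

⟨σ_x⟩ = 2 Re(a* b)/(|a|²+|b|²) with a = 2, b = -5.
a* b = -10, so ⟨σ_x⟩ = -20/29.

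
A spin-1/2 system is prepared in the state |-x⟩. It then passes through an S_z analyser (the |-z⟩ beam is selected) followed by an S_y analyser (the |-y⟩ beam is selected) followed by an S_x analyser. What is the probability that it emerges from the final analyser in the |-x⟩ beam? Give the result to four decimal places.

First analyser (S_z): from |-x⟩, P(|-z⟩) = 1/2.
After stage 1 the state is |-z⟩; P(|-y⟩) = |⟨-y|-z⟩|² = 1/2.
After stage 2 the state is |-y⟩; P(|-x⟩) = |⟨-x|-y⟩|² = 1/2.
Joint probability = 1/2 × 1/2 × 1/2 = 0.1250.

0.1250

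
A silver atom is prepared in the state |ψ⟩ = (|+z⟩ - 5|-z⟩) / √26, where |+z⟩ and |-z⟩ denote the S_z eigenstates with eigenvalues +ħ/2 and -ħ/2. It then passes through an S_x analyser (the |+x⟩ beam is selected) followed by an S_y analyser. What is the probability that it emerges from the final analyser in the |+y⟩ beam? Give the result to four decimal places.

First analyser (S_x): P(|+x⟩) = |⟨+x|ψ⟩|² = 16/52.
After stage 1 the state is |+x⟩; P(|+y⟩) = |⟨+y|+x⟩|² = 1/2.
Joint probability = 16/52 × 1/2 = 0.1538.

0.1538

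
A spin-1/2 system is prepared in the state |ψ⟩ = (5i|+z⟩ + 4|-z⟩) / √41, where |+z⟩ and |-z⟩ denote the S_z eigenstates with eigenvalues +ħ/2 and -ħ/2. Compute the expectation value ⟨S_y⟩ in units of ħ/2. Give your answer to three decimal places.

-0.976

⟨σ_y⟩ = 2 Im(a* b)/(|a|²+|b|²) with a = 5i, b = 4.
a* b = -20i, so ⟨σ_y⟩ = -40/41.
⟨S_y⟩ = (ħ/2)·⟨σ_y⟩.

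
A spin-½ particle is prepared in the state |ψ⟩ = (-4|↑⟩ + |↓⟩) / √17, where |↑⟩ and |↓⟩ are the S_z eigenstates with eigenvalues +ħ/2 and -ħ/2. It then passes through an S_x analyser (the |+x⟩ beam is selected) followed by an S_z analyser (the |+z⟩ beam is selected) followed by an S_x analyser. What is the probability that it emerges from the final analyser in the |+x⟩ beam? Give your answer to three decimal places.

First analyser (S_x): P(|+x⟩) = |⟨+x|ψ⟩|² = 9/34.
After stage 1 the state is |+x⟩; P(|+z⟩) = |⟨+z|+x⟩|² = 1/2.
After stage 2 the state is |+z⟩; P(|+x⟩) = |⟨+x|+z⟩|² = 1/2.
Joint probability = 9/34 × 1/2 × 1/2 = 0.066.

0.066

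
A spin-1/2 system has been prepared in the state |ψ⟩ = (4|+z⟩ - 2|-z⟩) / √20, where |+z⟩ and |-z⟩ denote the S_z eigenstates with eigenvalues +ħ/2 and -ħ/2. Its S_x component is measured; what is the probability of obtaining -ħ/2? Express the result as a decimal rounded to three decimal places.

0.900

|-x⟩ = (|+z⟩ - |-z⟩)/√2, so ⟨-x|ψ⟩ = (6) / (√2·√20).
P = |6|² / 40 = 36/40.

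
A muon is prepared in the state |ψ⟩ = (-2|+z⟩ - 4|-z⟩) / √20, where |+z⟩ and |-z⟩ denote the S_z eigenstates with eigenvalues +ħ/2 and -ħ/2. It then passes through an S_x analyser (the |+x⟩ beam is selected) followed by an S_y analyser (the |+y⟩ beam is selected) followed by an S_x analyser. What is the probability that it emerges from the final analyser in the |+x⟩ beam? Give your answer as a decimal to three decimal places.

First analyser (S_x): P(|+x⟩) = |⟨+x|ψ⟩|² = 36/40.
After stage 1 the state is |+x⟩; P(|+y⟩) = |⟨+y|+x⟩|² = 1/2.
After stage 2 the state is |+y⟩; P(|+x⟩) = |⟨+x|+y⟩|² = 1/2.
Joint probability = 36/40 × 1/2 × 1/2 = 0.225.

0.225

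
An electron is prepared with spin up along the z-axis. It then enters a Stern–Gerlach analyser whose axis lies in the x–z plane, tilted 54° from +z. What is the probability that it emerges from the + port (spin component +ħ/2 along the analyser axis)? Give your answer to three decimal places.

For spin-½, the probability of finding spin-up along an axis at angle θ to the initial spin direction is cos²(θ/2); spin-down is sin²(θ/2).
θ = 54°, so P = cos²(27°) ≈ 0.794.

0.794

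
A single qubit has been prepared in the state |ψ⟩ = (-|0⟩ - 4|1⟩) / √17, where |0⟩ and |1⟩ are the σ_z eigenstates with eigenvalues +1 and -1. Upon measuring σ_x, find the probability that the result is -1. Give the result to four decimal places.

|-x⟩ = (|0⟩ - |1⟩)/√2, so ⟨-x|ψ⟩ = (3) / (√2·√17).
P = |3|² / 34 = 9/34.

0.2647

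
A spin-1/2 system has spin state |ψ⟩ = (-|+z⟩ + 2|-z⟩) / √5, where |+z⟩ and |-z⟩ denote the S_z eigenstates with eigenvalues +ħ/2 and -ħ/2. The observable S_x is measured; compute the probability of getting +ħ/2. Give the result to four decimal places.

0.1000

|+x⟩ = (|+z⟩ + |-z⟩)/√2, so ⟨+x|ψ⟩ = (1) / (√2·√5).
P = |1|² / 10 = 1/10.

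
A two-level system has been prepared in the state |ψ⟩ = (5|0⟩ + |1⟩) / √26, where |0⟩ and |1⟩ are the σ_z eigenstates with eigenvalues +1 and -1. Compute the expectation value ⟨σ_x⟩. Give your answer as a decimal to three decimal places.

⟨σ_x⟩ = 2 Re(a* b)/(|a|²+|b|²) with a = 5, b = 1.
a* b = 5, so ⟨σ_x⟩ = 10/26.

0.385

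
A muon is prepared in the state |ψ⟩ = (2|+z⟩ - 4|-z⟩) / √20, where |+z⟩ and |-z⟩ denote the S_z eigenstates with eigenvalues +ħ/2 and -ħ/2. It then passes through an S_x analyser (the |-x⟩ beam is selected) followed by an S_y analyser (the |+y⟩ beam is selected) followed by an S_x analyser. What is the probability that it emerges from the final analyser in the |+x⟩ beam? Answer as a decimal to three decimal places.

First analyser (S_x): P(|-x⟩) = |⟨-x|ψ⟩|² = 36/40.
After stage 1 the state is |-x⟩; P(|+y⟩) = |⟨+y|-x⟩|² = 1/2.
After stage 2 the state is |+y⟩; P(|+x⟩) = |⟨+x|+y⟩|² = 1/2.
Joint probability = 36/40 × 1/2 × 1/2 = 0.225.

0.225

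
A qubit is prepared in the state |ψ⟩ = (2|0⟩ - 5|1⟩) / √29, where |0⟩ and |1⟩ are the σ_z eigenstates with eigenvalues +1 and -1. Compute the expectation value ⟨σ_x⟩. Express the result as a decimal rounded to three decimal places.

-0.690

⟨σ_x⟩ = 2 Re(a* b)/(|a|²+|b|²) with a = 2, b = -5.
a* b = -10, so ⟨σ_x⟩ = -20/29.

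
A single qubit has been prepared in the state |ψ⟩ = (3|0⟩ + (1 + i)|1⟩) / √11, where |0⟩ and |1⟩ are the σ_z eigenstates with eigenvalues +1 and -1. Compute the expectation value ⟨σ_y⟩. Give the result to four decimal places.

⟨σ_y⟩ = 2 Im(a* b)/(|a|²+|b|²) with a = 3, b = (1 + i).
a* b = (3 + 3i), so ⟨σ_y⟩ = 6/11.

0.5455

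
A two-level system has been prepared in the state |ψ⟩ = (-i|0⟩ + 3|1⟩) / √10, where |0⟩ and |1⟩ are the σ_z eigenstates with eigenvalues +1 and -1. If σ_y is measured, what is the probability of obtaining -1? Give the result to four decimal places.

|-y⟩ = (|0⟩ - i|1⟩)/√2, so ⟨-y|ψ⟩ = (2i) / (√2·√10).
P = |2i|² / 20 = 4/20.

0.2000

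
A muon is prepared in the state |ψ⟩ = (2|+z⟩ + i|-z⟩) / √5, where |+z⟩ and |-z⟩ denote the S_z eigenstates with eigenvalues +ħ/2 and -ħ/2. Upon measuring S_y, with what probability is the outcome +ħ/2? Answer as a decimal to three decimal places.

0.900

|+y⟩ = (|+z⟩ + i|-z⟩)/√2, so ⟨+y|ψ⟩ = (3) / (√2·√5).
P = |3|² / 10 = 9/10.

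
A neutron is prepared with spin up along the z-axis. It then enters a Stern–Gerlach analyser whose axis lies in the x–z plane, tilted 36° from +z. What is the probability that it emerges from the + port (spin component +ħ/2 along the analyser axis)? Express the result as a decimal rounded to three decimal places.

For spin-½, the probability of finding spin-up along an axis at angle θ to the initial spin direction is cos²(θ/2); spin-down is sin²(θ/2).
θ = 36°, so P = cos²(18°) ≈ 0.905.

0.905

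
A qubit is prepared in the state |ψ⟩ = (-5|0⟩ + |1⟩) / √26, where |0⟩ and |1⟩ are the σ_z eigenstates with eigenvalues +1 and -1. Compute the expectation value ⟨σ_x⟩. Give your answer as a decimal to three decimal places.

⟨σ_x⟩ = 2 Re(a* b)/(|a|²+|b|²) with a = -5, b = 1.
a* b = -5, so ⟨σ_x⟩ = -10/26.

-0.385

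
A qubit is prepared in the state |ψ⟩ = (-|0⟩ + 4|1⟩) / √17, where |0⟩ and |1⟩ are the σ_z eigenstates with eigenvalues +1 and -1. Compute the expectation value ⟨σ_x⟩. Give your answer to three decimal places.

-0.471

⟨σ_x⟩ = 2 Re(a* b)/(|a|²+|b|²) with a = -1, b = 4.
a* b = -4, so ⟨σ_x⟩ = -8/17.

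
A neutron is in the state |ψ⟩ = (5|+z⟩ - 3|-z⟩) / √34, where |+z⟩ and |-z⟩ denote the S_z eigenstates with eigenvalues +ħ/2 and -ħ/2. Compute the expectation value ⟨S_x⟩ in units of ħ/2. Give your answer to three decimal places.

-0.882

⟨σ_x⟩ = 2 Re(a* b)/(|a|²+|b|²) with a = 5, b = -3.
a* b = -15, so ⟨σ_x⟩ = -30/34.
⟨S_x⟩ = (ħ/2)·⟨σ_x⟩.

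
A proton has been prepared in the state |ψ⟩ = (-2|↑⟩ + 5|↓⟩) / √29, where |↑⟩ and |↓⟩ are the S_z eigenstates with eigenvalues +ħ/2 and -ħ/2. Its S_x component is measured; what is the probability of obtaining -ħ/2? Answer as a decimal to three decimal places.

0.845

|-x⟩ = (|↑⟩ - |↓⟩)/√2, so ⟨-x|ψ⟩ = (-7) / (√2·√29).
P = |-7|² / 58 = 49/58.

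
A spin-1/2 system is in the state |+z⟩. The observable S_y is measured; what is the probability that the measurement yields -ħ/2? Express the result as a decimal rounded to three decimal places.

0.500

In the S_z basis, |+z⟩ = |+z⟩ and |-y⟩ = (|+z⟩ - i|-z⟩)/√2.
|⟨-y|+z⟩|² = 1/2.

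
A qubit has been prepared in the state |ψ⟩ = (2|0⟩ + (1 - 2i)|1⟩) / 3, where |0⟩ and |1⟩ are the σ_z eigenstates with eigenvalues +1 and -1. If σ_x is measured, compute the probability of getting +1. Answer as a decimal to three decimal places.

|+x⟩ = (|0⟩ + |1⟩)/√2, so ⟨+x|ψ⟩ = (3 - 2i) / (√2·3).
P = |3 - 2i|² / 18 = 13/18.

0.722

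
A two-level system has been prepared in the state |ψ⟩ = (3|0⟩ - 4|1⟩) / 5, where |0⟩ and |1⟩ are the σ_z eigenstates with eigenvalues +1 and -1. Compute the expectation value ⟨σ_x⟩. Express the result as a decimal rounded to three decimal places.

⟨σ_x⟩ = 2 Re(a* b)/(|a|²+|b|²) with a = 3, b = -4.
a* b = -12, so ⟨σ_x⟩ = -24/25.

-0.960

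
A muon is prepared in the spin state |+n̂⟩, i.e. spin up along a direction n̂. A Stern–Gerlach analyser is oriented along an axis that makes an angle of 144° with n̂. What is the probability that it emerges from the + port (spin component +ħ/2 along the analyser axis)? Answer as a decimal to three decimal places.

0.095

For spin-½, the probability of finding spin-up along an axis at angle θ to the initial spin direction is cos²(θ/2); spin-down is sin²(θ/2).
θ = 144°, so P = cos²(72°) ≈ 0.095.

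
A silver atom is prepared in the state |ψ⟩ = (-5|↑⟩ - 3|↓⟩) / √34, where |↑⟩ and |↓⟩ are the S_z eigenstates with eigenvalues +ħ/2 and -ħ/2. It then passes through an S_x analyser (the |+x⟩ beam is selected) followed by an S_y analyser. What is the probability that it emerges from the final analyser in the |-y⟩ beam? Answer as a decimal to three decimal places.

First analyser (S_x): P(|+x⟩) = |⟨+x|ψ⟩|² = 64/68.
After stage 1 the state is |+x⟩; P(|-y⟩) = |⟨-y|+x⟩|² = 1/2.
Joint probability = 64/68 × 1/2 = 0.471.

0.471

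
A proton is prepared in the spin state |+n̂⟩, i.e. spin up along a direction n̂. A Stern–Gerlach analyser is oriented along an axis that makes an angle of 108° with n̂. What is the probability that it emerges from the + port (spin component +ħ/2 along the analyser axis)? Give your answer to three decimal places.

For spin-½, the probability of finding spin-up along an axis at angle θ to the initial spin direction is cos²(θ/2); spin-down is sin²(θ/2).
θ = 108°, so P = cos²(54°) ≈ 0.345.

0.345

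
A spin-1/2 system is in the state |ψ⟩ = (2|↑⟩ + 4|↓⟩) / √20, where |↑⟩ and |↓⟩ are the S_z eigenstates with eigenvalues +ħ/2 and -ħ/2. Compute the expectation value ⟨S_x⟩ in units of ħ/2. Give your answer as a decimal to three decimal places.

⟨σ_x⟩ = 2 Re(a* b)/(|a|²+|b|²) with a = 2, b = 4.
a* b = 8, so ⟨σ_x⟩ = 16/20.
⟨S_x⟩ = (ħ/2)·⟨σ_x⟩.

0.800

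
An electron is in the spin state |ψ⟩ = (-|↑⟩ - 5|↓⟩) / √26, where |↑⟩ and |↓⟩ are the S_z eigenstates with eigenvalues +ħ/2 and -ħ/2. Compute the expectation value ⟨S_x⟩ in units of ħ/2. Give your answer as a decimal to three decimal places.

⟨σ_x⟩ = 2 Re(a* b)/(|a|²+|b|²) with a = -1, b = -5.
a* b = 5, so ⟨σ_x⟩ = 10/26.
⟨S_x⟩ = (ħ/2)·⟨σ_x⟩.

0.385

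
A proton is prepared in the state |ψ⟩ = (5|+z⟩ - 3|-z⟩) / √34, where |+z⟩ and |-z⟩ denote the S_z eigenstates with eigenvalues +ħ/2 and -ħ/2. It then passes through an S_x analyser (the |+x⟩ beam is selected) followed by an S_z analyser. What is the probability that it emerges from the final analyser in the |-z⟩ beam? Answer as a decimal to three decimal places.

First analyser (S_x): P(|+x⟩) = |⟨+x|ψ⟩|² = 4/68.
After stage 1 the state is |+x⟩; P(|-z⟩) = |⟨-z|+x⟩|² = 1/2.
Joint probability = 4/68 × 1/2 = 0.029.

0.029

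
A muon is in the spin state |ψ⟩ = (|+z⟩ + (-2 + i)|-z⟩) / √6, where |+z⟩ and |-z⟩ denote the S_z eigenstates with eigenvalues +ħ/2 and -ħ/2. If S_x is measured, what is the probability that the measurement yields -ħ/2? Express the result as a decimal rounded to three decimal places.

|-x⟩ = (|+z⟩ - |-z⟩)/√2, so ⟨-x|ψ⟩ = (3 - i) / (√2·√6).
P = |3 - i|² / 12 = 10/12.

0.833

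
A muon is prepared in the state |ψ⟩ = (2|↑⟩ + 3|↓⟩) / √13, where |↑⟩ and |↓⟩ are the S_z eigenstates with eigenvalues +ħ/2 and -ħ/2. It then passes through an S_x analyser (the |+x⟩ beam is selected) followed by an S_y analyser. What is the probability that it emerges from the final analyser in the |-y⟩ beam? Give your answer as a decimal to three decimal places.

First analyser (S_x): P(|+x⟩) = |⟨+x|ψ⟩|² = 25/26.
After stage 1 the state is |+x⟩; P(|-y⟩) = |⟨-y|+x⟩|² = 1/2.
Joint probability = 25/26 × 1/2 = 0.481.

0.481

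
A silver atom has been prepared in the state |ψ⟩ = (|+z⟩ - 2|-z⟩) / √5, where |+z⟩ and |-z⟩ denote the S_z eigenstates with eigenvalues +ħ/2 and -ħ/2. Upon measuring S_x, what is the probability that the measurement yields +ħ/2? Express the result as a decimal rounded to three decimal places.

0.100

|+x⟩ = (|+z⟩ + |-z⟩)/√2, so ⟨+x|ψ⟩ = (-1) / (√2·√5).
P = |-1|² / 10 = 1/10.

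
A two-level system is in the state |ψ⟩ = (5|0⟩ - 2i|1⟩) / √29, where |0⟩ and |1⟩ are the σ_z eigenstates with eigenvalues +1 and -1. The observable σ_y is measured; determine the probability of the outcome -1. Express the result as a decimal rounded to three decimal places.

0.845

|-y⟩ = (|0⟩ - i|1⟩)/√2, so ⟨-y|ψ⟩ = (7) / (√2·√29).
P = |7|² / 58 = 49/58.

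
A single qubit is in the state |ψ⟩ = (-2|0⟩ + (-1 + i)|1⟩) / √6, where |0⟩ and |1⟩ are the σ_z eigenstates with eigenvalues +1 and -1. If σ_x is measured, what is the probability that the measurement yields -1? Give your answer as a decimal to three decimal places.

0.167

|-x⟩ = (|0⟩ - |1⟩)/√2, so ⟨-x|ψ⟩ = (-1 - i) / (√2·√6).
P = |-1 - i|² / 12 = 2/12.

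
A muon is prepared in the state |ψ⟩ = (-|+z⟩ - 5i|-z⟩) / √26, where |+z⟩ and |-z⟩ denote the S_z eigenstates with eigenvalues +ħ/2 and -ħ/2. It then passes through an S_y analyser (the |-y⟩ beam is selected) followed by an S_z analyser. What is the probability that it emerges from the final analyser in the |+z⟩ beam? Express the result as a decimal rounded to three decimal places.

0.154

First analyser (S_y): P(|-y⟩) = |⟨-y|ψ⟩|² = 16/52.
After stage 1 the state is |-y⟩; P(|+z⟩) = |⟨+z|-y⟩|² = 1/2.
Joint probability = 16/52 × 1/2 = 0.154.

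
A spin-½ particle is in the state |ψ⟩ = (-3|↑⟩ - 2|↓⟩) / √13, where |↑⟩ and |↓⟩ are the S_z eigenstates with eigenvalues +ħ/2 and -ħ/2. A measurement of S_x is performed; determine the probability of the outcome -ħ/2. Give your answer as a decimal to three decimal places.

0.038

|-x⟩ = (|↑⟩ - |↓⟩)/√2, so ⟨-x|ψ⟩ = (-1) / (√2·√13).
P = |-1|² / 26 = 1/26.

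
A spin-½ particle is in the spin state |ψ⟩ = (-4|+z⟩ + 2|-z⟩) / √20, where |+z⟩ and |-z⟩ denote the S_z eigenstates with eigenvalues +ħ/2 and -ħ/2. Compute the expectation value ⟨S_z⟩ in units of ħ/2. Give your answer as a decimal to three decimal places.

0.600

⟨σ_z⟩ = |a|² - |b|² divided by |a|²+|b|², with a, b the |+z⟩, |-z⟩ amplitudes.
= (16 - 4)/20 = 12/20.
⟨S_z⟩ = (ħ/2)·⟨σ_z⟩.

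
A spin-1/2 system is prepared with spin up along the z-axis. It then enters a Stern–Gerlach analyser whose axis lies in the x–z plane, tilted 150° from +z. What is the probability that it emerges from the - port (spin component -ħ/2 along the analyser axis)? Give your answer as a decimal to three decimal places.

For spin-½, the probability of finding spin-up along an axis at angle θ to the initial spin direction is cos²(θ/2); spin-down is sin²(θ/2).
θ = 150°, so P = sin²(75°) ≈ 0.933.

0.933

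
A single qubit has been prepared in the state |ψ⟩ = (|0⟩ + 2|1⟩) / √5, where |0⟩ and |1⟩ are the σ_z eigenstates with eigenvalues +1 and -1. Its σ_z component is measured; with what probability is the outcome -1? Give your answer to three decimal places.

The -1 outcome corresponds to |1⟩. Its amplitude in |ψ⟩ is 2/√5.
P = |2|² / 5 = 4/5.

0.800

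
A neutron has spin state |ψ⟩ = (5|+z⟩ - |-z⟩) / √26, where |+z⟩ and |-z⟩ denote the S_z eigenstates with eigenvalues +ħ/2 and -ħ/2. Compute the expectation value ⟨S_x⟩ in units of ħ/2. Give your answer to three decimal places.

-0.385

⟨σ_x⟩ = 2 Re(a* b)/(|a|²+|b|²) with a = 5, b = -1.
a* b = -5, so ⟨σ_x⟩ = -10/26.
⟨S_x⟩ = (ħ/2)·⟨σ_x⟩.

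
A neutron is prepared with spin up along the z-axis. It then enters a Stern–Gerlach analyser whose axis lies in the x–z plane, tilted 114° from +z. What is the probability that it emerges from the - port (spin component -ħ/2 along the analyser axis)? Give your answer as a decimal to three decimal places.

0.703

For spin-½, the probability of finding spin-up along an axis at angle θ to the initial spin direction is cos²(θ/2); spin-down is sin²(θ/2).
θ = 114°, so P = sin²(57°) ≈ 0.703.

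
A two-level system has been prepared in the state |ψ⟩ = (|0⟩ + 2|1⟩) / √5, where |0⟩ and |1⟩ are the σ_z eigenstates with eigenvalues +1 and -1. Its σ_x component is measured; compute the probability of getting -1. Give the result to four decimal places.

0.1000

|-x⟩ = (|0⟩ - |1⟩)/√2, so ⟨-x|ψ⟩ = (-1) / (√2·√5).
P = |-1|² / 10 = 1/10.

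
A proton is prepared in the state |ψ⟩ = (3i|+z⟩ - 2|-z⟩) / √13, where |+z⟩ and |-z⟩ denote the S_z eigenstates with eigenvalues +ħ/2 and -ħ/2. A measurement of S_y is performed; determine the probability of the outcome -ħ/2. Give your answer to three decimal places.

0.038

|-y⟩ = (|+z⟩ - i|-z⟩)/√2, so ⟨-y|ψ⟩ = (i) / (√2·√13).
P = |i|² / 26 = 1/26.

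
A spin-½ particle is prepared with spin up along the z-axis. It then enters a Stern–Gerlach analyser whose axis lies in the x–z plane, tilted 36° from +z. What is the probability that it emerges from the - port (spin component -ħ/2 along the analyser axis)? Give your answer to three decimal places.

0.095

For spin-½, the probability of finding spin-up along an axis at angle θ to the initial spin direction is cos²(θ/2); spin-down is sin²(θ/2).
θ = 36°, so P = sin²(18°) ≈ 0.095.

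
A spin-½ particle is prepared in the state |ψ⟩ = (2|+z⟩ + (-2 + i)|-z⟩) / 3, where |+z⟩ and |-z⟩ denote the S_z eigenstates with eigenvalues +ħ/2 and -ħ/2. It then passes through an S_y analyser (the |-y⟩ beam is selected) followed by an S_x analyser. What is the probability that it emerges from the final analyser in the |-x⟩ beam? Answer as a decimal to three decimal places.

First analyser (S_y): P(|-y⟩) = |⟨-y|ψ⟩|² = 5/18.
After stage 1 the state is |-y⟩; P(|-x⟩) = |⟨-x|-y⟩|² = 1/2.
Joint probability = 5/18 × 1/2 = 0.139.

0.139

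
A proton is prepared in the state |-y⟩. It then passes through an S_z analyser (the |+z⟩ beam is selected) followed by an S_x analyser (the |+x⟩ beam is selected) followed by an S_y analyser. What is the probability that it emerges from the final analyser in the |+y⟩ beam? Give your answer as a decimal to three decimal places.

First analyser (S_z): from |-y⟩, P(|+z⟩) = 1/2.
After stage 1 the state is |+z⟩; P(|+x⟩) = |⟨+x|+z⟩|² = 1/2.
After stage 2 the state is |+x⟩; P(|+y⟩) = |⟨+y|+x⟩|² = 1/2.
Joint probability = 1/2 × 1/2 × 1/2 = 0.125.

0.125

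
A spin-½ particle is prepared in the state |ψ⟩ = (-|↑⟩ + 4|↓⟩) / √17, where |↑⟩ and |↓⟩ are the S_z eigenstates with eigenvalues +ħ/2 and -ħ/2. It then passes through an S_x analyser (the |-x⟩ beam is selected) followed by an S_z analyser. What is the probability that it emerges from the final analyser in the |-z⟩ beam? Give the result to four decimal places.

First analyser (S_x): P(|-x⟩) = |⟨-x|ψ⟩|² = 25/34.
After stage 1 the state is |-x⟩; P(|-z⟩) = |⟨-z|-x⟩|² = 1/2.
Joint probability = 25/34 × 1/2 = 0.3676.

0.3676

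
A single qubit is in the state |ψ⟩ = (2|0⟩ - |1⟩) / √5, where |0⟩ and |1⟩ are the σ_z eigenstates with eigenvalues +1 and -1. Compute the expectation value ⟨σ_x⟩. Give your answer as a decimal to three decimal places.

-0.800

⟨σ_x⟩ = 2 Re(a* b)/(|a|²+|b|²) with a = 2, b = -1.
a* b = -2, so ⟨σ_x⟩ = -4/5.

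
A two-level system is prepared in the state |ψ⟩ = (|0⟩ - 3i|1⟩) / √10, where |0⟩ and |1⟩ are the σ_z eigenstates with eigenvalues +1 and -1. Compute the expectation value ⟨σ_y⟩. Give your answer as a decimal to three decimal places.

⟨σ_y⟩ = 2 Im(a* b)/(|a|²+|b|²) with a = 1, b = -3i.
a* b = -3i, so ⟨σ_y⟩ = -6/10.

-0.600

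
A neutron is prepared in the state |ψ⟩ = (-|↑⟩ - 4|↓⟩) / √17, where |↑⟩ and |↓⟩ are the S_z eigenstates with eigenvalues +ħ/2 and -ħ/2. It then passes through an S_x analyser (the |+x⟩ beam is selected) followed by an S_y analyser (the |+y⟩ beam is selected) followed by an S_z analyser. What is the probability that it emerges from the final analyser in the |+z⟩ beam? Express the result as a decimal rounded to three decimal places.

0.184

First analyser (S_x): P(|+x⟩) = |⟨+x|ψ⟩|² = 25/34.
After stage 1 the state is |+x⟩; P(|+y⟩) = |⟨+y|+x⟩|² = 1/2.
After stage 2 the state is |+y⟩; P(|+z⟩) = |⟨+z|+y⟩|² = 1/2.
Joint probability = 25/34 × 1/2 × 1/2 = 0.184.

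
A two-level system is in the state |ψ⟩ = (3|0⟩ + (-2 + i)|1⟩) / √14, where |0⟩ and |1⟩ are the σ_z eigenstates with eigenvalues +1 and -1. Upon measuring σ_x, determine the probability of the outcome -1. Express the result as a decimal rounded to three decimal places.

0.929

|-x⟩ = (|0⟩ - |1⟩)/√2, so ⟨-x|ψ⟩ = (5 - i) / (√2·√14).
P = |5 - i|² / 28 = 26/28.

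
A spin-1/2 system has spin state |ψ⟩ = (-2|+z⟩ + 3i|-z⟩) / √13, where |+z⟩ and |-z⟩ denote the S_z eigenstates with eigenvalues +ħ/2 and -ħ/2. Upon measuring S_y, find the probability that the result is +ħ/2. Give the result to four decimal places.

0.0385

|+y⟩ = (|+z⟩ + i|-z⟩)/√2, so ⟨+y|ψ⟩ = (1) / (√2·√13).
P = |1|² / 26 = 1/26.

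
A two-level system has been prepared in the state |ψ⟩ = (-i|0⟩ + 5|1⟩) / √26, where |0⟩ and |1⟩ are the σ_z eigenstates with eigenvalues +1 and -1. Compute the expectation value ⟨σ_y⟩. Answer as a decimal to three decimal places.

⟨σ_y⟩ = 2 Im(a* b)/(|a|²+|b|²) with a = -i, b = 5.
a* b = 5i, so ⟨σ_y⟩ = 10/26.

0.385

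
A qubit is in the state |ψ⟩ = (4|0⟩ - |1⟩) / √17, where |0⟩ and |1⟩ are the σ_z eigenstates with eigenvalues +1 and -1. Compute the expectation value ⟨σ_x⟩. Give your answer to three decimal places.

-0.471

⟨σ_x⟩ = 2 Re(a* b)/(|a|²+|b|²) with a = 4, b = -1.
a* b = -4, so ⟨σ_x⟩ = -8/17.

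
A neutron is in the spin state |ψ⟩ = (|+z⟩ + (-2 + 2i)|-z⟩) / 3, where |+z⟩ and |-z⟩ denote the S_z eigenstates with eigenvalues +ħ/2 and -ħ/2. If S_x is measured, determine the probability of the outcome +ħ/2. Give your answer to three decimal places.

|+x⟩ = (|+z⟩ + |-z⟩)/√2, so ⟨+x|ψ⟩ = (-1 + 2i) / (√2·3).
P = |-1 + 2i|² / 18 = 5/18.

0.278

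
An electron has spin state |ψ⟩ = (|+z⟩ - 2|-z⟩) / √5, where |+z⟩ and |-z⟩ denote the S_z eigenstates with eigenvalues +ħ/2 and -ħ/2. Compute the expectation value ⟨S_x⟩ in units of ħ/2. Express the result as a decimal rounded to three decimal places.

-0.800

⟨σ_x⟩ = 2 Re(a* b)/(|a|²+|b|²) with a = 1, b = -2.
a* b = -2, so ⟨σ_x⟩ = -4/5.
⟨S_x⟩ = (ħ/2)·⟨σ_x⟩.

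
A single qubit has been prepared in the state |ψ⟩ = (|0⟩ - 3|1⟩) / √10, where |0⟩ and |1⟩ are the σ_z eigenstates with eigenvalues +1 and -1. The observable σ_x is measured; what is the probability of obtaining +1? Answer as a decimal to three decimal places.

|+x⟩ = (|0⟩ + |1⟩)/√2, so ⟨+x|ψ⟩ = (-2) / (√2·√10).
P = |-2|² / 20 = 4/20.

0.200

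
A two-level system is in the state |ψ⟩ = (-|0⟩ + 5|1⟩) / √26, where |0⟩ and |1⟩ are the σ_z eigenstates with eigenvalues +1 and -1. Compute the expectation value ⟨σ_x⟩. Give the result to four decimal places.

⟨σ_x⟩ = 2 Re(a* b)/(|a|²+|b|²) with a = -1, b = 5.
a* b = -5, so ⟨σ_x⟩ = -10/26.

-0.3846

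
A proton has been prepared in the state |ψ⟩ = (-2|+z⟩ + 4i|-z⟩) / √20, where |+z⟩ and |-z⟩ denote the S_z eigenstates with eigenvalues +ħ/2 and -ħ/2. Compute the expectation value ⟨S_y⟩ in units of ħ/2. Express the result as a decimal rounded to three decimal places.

-0.800

⟨σ_y⟩ = 2 Im(a* b)/(|a|²+|b|²) with a = -2, b = 4i.
a* b = -8i, so ⟨σ_y⟩ = -16/20.
⟨S_y⟩ = (ħ/2)·⟨σ_y⟩.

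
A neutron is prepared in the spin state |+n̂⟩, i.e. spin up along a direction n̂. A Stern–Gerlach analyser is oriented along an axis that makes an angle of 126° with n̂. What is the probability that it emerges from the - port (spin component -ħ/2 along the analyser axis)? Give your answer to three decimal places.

0.794

For spin-½, the probability of finding spin-up along an axis at angle θ to the initial spin direction is cos²(θ/2); spin-down is sin²(θ/2).
θ = 126°, so P = sin²(63°) ≈ 0.794.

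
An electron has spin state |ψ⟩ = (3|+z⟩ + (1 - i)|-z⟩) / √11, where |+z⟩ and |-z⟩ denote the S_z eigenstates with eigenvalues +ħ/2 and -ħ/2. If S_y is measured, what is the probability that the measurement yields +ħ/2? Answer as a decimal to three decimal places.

|+y⟩ = (|+z⟩ + i|-z⟩)/√2, so ⟨+y|ψ⟩ = (2 - i) / (√2·√11).
P = |2 - i|² / 22 = 5/22.

0.227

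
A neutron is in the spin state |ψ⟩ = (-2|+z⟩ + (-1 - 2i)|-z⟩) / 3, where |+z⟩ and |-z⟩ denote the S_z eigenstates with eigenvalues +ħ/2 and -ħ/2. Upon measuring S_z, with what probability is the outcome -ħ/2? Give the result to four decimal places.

The -ħ/2 outcome corresponds to |-z⟩. Its amplitude in |ψ⟩ is (-1 - 2i)/3.
P = |-1 - 2i|² / 9 = 5/9.

0.5556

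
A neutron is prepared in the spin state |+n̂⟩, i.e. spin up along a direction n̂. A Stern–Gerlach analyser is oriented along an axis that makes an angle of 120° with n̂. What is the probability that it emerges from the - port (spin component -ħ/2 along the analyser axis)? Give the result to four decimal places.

0.7500

For spin-½, the probability of finding spin-up along an axis at angle θ to the initial spin direction is cos²(θ/2); spin-down is sin²(θ/2).
θ = 120°, so P = sin²(60°) ≈ 0.7500.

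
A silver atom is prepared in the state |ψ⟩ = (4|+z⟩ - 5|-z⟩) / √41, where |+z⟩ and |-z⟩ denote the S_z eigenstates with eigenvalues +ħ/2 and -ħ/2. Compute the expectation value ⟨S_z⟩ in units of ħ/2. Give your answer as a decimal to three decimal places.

⟨σ_z⟩ = |a|² - |b|² divided by |a|²+|b|², with a, b the |+z⟩, |-z⟩ amplitudes.
= (16 - 25)/41 = -9/41.
⟨S_z⟩ = (ħ/2)·⟨σ_z⟩.

-0.220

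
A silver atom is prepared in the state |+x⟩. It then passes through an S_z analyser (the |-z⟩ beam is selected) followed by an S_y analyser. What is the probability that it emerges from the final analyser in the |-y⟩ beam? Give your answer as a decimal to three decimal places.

First analyser (S_z): from |+x⟩, P(|-z⟩) = 1/2.
After stage 1 the state is |-z⟩; P(|-y⟩) = |⟨-y|-z⟩|² = 1/2.
Joint probability = 1/2 × 1/2 = 0.250.

0.250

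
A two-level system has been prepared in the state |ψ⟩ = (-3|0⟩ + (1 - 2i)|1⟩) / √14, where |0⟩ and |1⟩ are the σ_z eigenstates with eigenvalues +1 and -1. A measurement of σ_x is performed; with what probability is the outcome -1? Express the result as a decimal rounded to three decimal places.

0.714

|-x⟩ = (|0⟩ - |1⟩)/√2, so ⟨-x|ψ⟩ = (-4 + 2i) / (√2·√14).
P = |-4 + 2i|² / 28 = 20/28.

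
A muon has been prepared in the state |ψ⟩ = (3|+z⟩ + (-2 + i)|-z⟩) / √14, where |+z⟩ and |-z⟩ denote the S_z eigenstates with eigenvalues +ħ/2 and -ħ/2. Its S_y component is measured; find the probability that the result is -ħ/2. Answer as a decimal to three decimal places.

0.286

|-y⟩ = (|+z⟩ - i|-z⟩)/√2, so ⟨-y|ψ⟩ = (2 - 2i) / (√2·√14).
P = |2 - 2i|² / 28 = 8/28.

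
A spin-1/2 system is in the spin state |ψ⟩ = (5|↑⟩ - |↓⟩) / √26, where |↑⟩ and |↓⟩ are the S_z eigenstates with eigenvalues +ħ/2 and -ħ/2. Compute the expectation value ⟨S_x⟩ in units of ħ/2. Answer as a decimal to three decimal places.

-0.385

⟨σ_x⟩ = 2 Re(a* b)/(|a|²+|b|²) with a = 5, b = -1.
a* b = -5, so ⟨σ_x⟩ = -10/26.
⟨S_x⟩ = (ħ/2)·⟨σ_x⟩.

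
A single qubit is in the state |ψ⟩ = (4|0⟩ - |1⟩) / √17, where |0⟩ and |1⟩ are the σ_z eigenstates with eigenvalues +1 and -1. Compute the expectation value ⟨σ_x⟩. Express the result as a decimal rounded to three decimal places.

-0.471

⟨σ_x⟩ = 2 Re(a* b)/(|a|²+|b|²) with a = 4, b = -1.
a* b = -4, so ⟨σ_x⟩ = -8/17.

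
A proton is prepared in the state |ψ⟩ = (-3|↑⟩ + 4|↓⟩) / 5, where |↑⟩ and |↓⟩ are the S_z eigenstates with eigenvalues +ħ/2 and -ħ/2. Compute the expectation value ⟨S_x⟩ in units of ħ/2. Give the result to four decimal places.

-0.9600

⟨σ_x⟩ = 2 Re(a* b)/(|a|²+|b|²) with a = -3, b = 4.
a* b = -12, so ⟨σ_x⟩ = -24/25.
⟨S_x⟩ = (ħ/2)·⟨σ_x⟩.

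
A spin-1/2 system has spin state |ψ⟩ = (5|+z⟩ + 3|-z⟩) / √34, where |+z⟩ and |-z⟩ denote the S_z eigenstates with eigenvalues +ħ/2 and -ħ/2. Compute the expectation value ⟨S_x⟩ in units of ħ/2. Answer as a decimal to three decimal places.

⟨σ_x⟩ = 2 Re(a* b)/(|a|²+|b|²) with a = 5, b = 3.
a* b = 15, so ⟨σ_x⟩ = 30/34.
⟨S_x⟩ = (ħ/2)·⟨σ_x⟩.

0.882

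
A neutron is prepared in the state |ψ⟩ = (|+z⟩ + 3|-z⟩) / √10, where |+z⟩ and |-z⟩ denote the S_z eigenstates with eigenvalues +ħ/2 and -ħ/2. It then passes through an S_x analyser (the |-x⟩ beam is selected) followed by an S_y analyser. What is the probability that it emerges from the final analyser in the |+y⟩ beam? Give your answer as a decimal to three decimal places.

First analyser (S_x): P(|-x⟩) = |⟨-x|ψ⟩|² = 4/20.
After stage 1 the state is |-x⟩; P(|+y⟩) = |⟨+y|-x⟩|² = 1/2.
Joint probability = 4/20 × 1/2 = 0.100.

0.100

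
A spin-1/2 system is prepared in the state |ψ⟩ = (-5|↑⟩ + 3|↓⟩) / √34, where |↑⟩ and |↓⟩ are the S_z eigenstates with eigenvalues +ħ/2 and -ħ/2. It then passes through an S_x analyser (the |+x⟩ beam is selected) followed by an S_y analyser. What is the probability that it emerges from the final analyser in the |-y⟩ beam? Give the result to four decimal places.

First analyser (S_x): P(|+x⟩) = |⟨+x|ψ⟩|² = 4/68.
After stage 1 the state is |+x⟩; P(|-y⟩) = |⟨-y|+x⟩|² = 1/2.
Joint probability = 4/68 × 1/2 = 0.0294.

0.0294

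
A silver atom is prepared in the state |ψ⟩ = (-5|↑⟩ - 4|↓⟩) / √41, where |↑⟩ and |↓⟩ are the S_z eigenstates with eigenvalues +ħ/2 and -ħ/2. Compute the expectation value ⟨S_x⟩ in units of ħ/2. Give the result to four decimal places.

0.9756

⟨σ_x⟩ = 2 Re(a* b)/(|a|²+|b|²) with a = -5, b = -4.
a* b = 20, so ⟨σ_x⟩ = 40/41.
⟨S_x⟩ = (ħ/2)·⟨σ_x⟩.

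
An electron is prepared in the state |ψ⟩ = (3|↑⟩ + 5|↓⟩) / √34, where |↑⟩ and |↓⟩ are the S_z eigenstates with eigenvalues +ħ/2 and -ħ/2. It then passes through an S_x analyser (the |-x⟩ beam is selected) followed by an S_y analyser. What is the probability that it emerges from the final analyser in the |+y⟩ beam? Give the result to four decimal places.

First analyser (S_x): P(|-x⟩) = |⟨-x|ψ⟩|² = 4/68.
After stage 1 the state is |-x⟩; P(|+y⟩) = |⟨+y|-x⟩|² = 1/2.
Joint probability = 4/68 × 1/2 = 0.0294.

0.0294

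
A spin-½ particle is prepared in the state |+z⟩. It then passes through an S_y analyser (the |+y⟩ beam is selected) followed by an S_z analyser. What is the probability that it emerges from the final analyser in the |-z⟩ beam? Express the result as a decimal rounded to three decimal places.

0.250

First analyser (S_y): from |+z⟩, P(|+y⟩) = 1/2.
After stage 1 the state is |+y⟩; P(|-z⟩) = |⟨-z|+y⟩|² = 1/2.
Joint probability = 1/2 × 1/2 = 0.250.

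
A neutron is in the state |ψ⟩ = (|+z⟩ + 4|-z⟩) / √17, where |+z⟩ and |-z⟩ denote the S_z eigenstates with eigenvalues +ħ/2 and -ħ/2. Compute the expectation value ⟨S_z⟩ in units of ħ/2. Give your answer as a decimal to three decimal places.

⟨σ_z⟩ = |a|² - |b|² divided by |a|²+|b|², with a, b the |+z⟩, |-z⟩ amplitudes.
= (1 - 16)/17 = -15/17.
⟨S_z⟩ = (ħ/2)·⟨σ_z⟩.

-0.882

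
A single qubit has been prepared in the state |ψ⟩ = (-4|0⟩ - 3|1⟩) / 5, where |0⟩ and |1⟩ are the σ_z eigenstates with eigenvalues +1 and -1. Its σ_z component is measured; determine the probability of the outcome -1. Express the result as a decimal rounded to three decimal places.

0.360

The -1 outcome corresponds to |1⟩. Its amplitude in |ψ⟩ is -3/5.
P = |-3|² / 25 = 9/25.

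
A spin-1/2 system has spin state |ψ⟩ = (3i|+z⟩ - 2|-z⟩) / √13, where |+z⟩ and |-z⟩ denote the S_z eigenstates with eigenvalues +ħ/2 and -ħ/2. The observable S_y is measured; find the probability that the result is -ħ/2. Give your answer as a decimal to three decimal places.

0.038

|-y⟩ = (|+z⟩ - i|-z⟩)/√2, so ⟨-y|ψ⟩ = (i) / (√2·√13).
P = |i|² / 26 = 1/26.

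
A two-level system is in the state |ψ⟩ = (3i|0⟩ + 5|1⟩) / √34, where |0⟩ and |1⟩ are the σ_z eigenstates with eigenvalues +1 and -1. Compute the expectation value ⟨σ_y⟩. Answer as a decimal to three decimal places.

⟨σ_y⟩ = 2 Im(a* b)/(|a|²+|b|²) with a = 3i, b = 5.
a* b = -15i, so ⟨σ_y⟩ = -30/34.

-0.882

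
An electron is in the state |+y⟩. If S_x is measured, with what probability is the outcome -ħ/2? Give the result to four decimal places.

In the S_z basis, |+y⟩ = (|↑⟩ + i|↓⟩)/√2 and |-x⟩ = (|↑⟩ - |↓⟩)/√2.
|⟨-x|+y⟩|² = 1/2.

0.5000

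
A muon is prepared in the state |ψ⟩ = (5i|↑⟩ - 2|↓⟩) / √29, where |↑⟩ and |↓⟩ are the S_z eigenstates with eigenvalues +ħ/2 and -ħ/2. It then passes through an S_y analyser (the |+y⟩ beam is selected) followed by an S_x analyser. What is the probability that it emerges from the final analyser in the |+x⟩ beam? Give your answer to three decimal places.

0.422

First analyser (S_y): P(|+y⟩) = |⟨+y|ψ⟩|² = 49/58.
After stage 1 the state is |+y⟩; P(|+x⟩) = |⟨+x|+y⟩|² = 1/2.
Joint probability = 49/58 × 1/2 = 0.422.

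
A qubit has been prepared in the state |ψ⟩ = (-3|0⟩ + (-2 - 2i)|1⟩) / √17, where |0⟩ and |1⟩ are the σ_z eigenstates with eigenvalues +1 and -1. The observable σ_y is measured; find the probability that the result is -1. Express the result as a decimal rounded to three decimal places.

0.147

|-y⟩ = (|0⟩ - i|1⟩)/√2, so ⟨-y|ψ⟩ = (-1 - 2i) / (√2·√17).
P = |-1 - 2i|² / 34 = 5/34.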